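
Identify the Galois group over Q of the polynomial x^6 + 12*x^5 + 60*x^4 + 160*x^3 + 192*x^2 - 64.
The polynomial f is an irreducible sextic over Q, so G = Gal(f/Q) is one of the 16 transitive subgroups 6T1, ..., 6T16 of S_6. The discriminant of f is -450868486864896, which is not a perfect square, so G is not contained in A_6. The transitive groups of degree 6 not contained in A_6 are: C_6 (6T1, order 6), S_3 (6T2, order 6), D_6 (6T3, order 12), C_3 x S_3 (6T5, order 18), A_4 x C_2 (6T6, order 24), S_4 (6T8, order 24), S_3 x S_3 (6T9, order 36), S_4 x C_2 (6T11, order 48), (S_3 x S_3) : C_2 (6T13, order 72), PGL(2,5) (6T14, order 120), S_6 (6T16, order 720). By Dedekind's theorem, for a prime p not dividing disc(f) the degrees of the irreducible factors of f mod p form the cycle type of an element of G. Factoring f modulo the 33 such primes p <= 149 (skipping 2, 3, which divide the discriminant), each new pattern first appears at: mod 5: f = (x^3 + x + 4)(x^3 + 2x^2 + 4x + 4), pattern 3+3; mod 7: f = (x^6 + 5x^5 + 4x^4 + 6x^3 + 3x^2 + 6), pattern 6; mod 17: f = (x + 1)(x + 3)(x^2 + 4x + 10)(x^2 + 4x + 16), pattern 2+2+1+1; mod 19: f = (x + 5)(x + 8)(x + 15)(x + 18)(x^2 + 4x + 11), pattern 2+1+1+1+1; mod 71: f = (x^2 + 4x + 33)(x^2 + 4x + 53)(x^2 + 4x + 68), pattern 2+2+2. No other pattern occurs in this range, so the set of observed cycle types is {3+3, 6, 2+2+1+1, 2+1+1+1+1, 2+2+2}. The candidates containing elements of all these cycle types are A_4 x C_2 (6T6) of order 24, S_4 x C_2 (6T11) of order 48, (S_3 x S_3) : C_2 (6T13) of order 72, S_6 (6T16) of order 720; the others are excluded. The observed types are precisely the cycle types that occur in A_4 x C_2 (6T6) (apart from the identity). Each of the other remaining candidates has further cycle types, and by the Chebotarev density theorem the matching factorization patterns would occur for a proportion of primes equal to their share of the group: S_4 x C_2 (6T11) additionally contains elements of type 4+2, 4+1+1 (12 of its 48 elements, about 25% of primes); (S_3 x S_3) : C_2 (6T13) additionally contains elements of type 4+2, 3+2+1, 3+1+1+1 (34 of its 72 elements, about 47% of primes); S_6 (6T16) additionally contains elements of type 5+1, 4+2, 4+1+1, 3+2+1, 3+1+1+1 (484 of its 720 elements, about 67% of primes). None of the 33 primes tested shows any such pattern (for each of these groups the chance of that is below 10^-4), which rules them out. Hence G = A_4 x C_2 (6T6), of order 24.

A_4 x C_2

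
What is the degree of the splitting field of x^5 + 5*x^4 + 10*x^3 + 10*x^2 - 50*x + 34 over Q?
60

The degree of the splitting field over Q equals the order of the Galois group, so first determine the group. The polynomial f is an irreducible quintic over Q, so G = Gal(f/Q) is a transitive subgroup of S_5: one of C_5 (5T1, order 5), D_5 (5T2, order 10), F_20 (5T3, order 20), A_5 (5T4, order 60) or S_5 (5T5, order 120). The discriminant of f is 58564000000 = 242000^2, a perfect square, so G is contained in A_5. The transitive groups of degree 5 contained in A_5 are: C_5 (5T1, order 5), D_5 (5T2, order 10), A_5 (5T4, order 60). By Dedekind's theorem, for a prime p not dividing disc(f) the degrees of the irreducible factors of f mod p form the cycle type of an element of G. Factoring f modulo the 3 such primes p <= 13 (skipping 2, 5, 11, which divide the discriminant), each new pattern first appears at: mod 3: f = (x^5 + 2x^4 + x^3 + x^2 + x + 1), pattern 5; mod 13: f = (x + 7)(x + 9)(x^3 + 2x^2 + 6x + 9), pattern 3+1+1. No other pattern occurs in this range, so the set of observed cycle types is {5, 3+1+1}. Among the candidates above, the only group containing elements of all these cycle types is A_5 (5T4) — each of C_5 (5T1), D_5 (5T2) lacks at least one of them. Hence G = A_5 (5T4), of order 60. The Galois group A_5 (5T4) has order 60, so the splitting field has degree 60 over Q.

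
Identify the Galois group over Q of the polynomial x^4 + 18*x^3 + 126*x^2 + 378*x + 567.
A_4 (order 12)

The polynomial is an irreducible quartic over Q and its discriminant is 1666598976 = 40824^2, a perfect square, so the Galois group is contained in A_4. The resolvent cubic y^3 - 126*y^2 + 4536*y - 40824 is irreducible over Q. An irreducible resolvent with square discriminant gives A_4.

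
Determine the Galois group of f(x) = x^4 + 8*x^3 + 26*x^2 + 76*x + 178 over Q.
V_4 (also written V4)

The polynomial is an irreducible quartic over Q and its discriminant is 122943744 = 11088^2, a perfect square, so the Galois group is contained in A_4. The resolvent cubic y^3 - 26*y^2 - 104*y + 1344 splits completely over Q, which gives the Klein four-group V_4.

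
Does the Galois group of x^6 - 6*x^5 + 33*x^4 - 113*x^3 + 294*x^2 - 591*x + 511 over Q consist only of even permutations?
The polynomial is irreducible of degree 6 over Q. Its discriminant is -401254544639403, which is not a perfect square. A Galois group lies in the alternating group exactly when the discriminant is a square in Q, so the Galois group (C_3 x S_3) is not contained in A_6.

No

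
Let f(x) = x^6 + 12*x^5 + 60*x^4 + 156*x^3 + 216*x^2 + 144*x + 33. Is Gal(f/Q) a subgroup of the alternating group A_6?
The polynomial is irreducible of degree 6 over Q. Its discriminant is 1259712, which is not a perfect square. A Galois group lies in the alternating group exactly when the discriminant is a square in Q, so the Galois group (D_6) is not contained in A_6.

No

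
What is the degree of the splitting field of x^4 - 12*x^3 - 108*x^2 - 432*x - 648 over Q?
The degree of the splitting field over Q equals the order of the Galois group, so first determine the group. The polynomial is an irreducible quartic over Q and its discriminant is -235092492288, which is not a perfect square, so the Galois group is not contained in A_4. The resolvent cubic y^3 + 108*y^2 + 7776*y + 186624 has exactly one rational root, so the Galois group is C_4 or D_4. The quartic remains irreducible over Q(sqrt(disc)), so the group is D_4. The Galois group D_4 (4T3) has order 8, so the splitting field has degree 8 over Q.

8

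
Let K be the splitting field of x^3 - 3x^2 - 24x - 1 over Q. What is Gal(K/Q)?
The polynomial is an irreducible cubic over Q and its discriminant is 59049 = 243^2, a perfect square. For an irreducible cubic, a square discriminant forces the Galois group to be A_3, the cyclic group of order 3.

C_3 (order 3)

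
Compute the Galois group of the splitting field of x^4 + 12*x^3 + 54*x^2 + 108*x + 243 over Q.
The polynomial is an irreducible quartic over Q and its discriminant is 1088391168, which is not a perfect square, so the Galois group is not contained in A_4. The resolvent cubic y^3 - 54*y^2 + 324*y + 5832 has exactly one rational root, so the Galois group is C_4 or D_4. The quartic remains irreducible over Q(sqrt(disc)), so the group is D_4.

D_4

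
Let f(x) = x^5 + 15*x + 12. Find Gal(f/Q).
5T3: F_20

The polynomial f is an irreducible quintic over Q, so G = Gal(f/Q) is a transitive subgroup of S_5: one of C_5 (5T1, order 5), D_5 (5T2, order 10), F_20 (5T3, order 20), A_5 (5T4, order 60) or S_5 (5T5, order 120). The discriminant of f is 259200000, which is not a perfect square, so G is not contained in A_5. The transitive groups of degree 5 not contained in A_5 are: F_20 (5T3, order 20), S_5 (5T5, order 120). By Dedekind's theorem, for a prime p not dividing disc(f) the degrees of the irreducible factors of f mod p form the cycle type of an element of G. Factoring f modulo the 18 such primes p <= 73 (skipping 2, 3, 5, which divide the discriminant), each new pattern first appears at: mod 7: f = (x + 6)(x^4 + x^3 + x^2 + x + 2), pattern 4+1; mod 11: f = (x + 6)(x^2 + 2x + 10)(x^2 + 3x + 9), pattern 2+2+1; mod 19: f = (x^5 + 15x + 12), pattern 5. No other pattern occurs in this range, so the set of observed cycle types is {4+1, 2+2+1, 5}. The candidates containing elements of all these cycle types are F_20 (5T3) of order 20, S_5 (5T5) of order 120; the others are excluded. The observed types are precisely the cycle types that occur in F_20 (5T3) (apart from the identity). Each of the other remaining candidates has further cycle types, and by the Chebotarev density theorem the matching factorization patterns would occur for a proportion of primes equal to their share of the group: S_5 (5T5) additionally contains elements of type 3+2, 3+1+1, 2+1+1+1 (50 of its 120 elements, about 42% of primes). None of the 18 primes tested shows any such pattern (for each of these groups the chance of that is below 10^-4), which rules them out. Hence G = F_20 (5T3), of order 20.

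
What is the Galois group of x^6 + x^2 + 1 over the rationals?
The polynomial f is an irreducible sextic over Q, so G = Gal(f/Q) is one of the 16 transitive subgroups 6T1, ..., 6T16 of S_6. The discriminant of f is -61504, which is not a perfect square, so G is not contained in A_6. The transitive groups of degree 6 not contained in A_6 are: C_6 (6T1, order 6), S_3 (6T2, order 6), D_6 (6T3, order 12), C_3 x S_3 (6T5, order 18), A_4 x C_2 (6T6, order 24), S_4 (6T8, order 24), S_3 x S_3 (6T9, order 36), S_4 x C_2 (6T11, order 48), (S_3 x S_3) : C_2 (6T13, order 72), PGL(2,5) (6T14, order 120), S_6 (6T16, order 720). By Dedekind's theorem, for a prime p not dividing disc(f) the degrees of the irreducible factors of f mod p form the cycle type of an element of G. Factoring f modulo the 17 such primes p <= 67 (skipping 2, 31, which divide the discriminant), each new pattern first appears at: mod 3: f = (x + 1)(x + 2)(x^4 + x^2 + 2), pattern 4+1+1; mod 5: f = (x^3 + 2x^2 + 2x + 2)(x^3 + 3x^2 + 2x + 3), pattern 3+3; mod 7: f = (x^6 + x^2 + 1), pattern 6; mod 11: f = (x^2 + 9)(x^2 + x + 7)(x^2 + 10x + 7), pattern 2+2+2; mod 13: f = (x^2 + 6)(x^4 + 7x^2 + 11), pattern 4+2; mod 37: f = (x + 5)(x + 32)(x^2 + 9x + 16)(x^2 + 28x + 16), pattern 2+2+1+1; mod 47: f = (x + 5)(x + 9)(x + 38)(x + 42)(x^2 + 12), pattern 2+1+1+1+1. No other pattern occurs in this range, so the set of observed cycle types is {4+1+1, 3+3, 6, 2+2+2, 4+2, 2+2+1+1, 2+1+1+1+1}. The candidates containing elements of all these cycle types are S_4 x C_2 (6T11) of order 48, S_6 (6T16) of order 720; the others are excluded. The observed types are precisely the cycle types that occur in S_4 x C_2 (6T11) (apart from the identity). Each of the other remaining candidates has further cycle types, and by the Chebotarev density theorem the matching factorization patterns would occur for a proportion of primes equal to their share of the group: S_6 (6T16) additionally contains elements of type 5+1, 3+2+1, 3+1+1+1 (304 of its 720 elements, about 42% of primes). None of the 17 primes tested shows any such pattern (for each of these groups the chance of that is below 10^-4), which rules them out. Hence G = S_4 x C_2 (6T11), of order 48.

S_4 x C_2 (also written S4xC2)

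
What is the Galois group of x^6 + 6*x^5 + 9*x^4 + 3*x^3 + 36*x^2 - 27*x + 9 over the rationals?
The polynomial f is an irreducible sextic over Q, so G = Gal(f/Q) is one of the 16 transitive subgroups 6T1, ..., 6T16 of S_6. The discriminant of f is -16829675182323, which is not a perfect square, so G is not contained in A_6. The transitive groups of degree 6 not contained in A_6 are: C_6 (6T1, order 6), S_3 (6T2, order 6), D_6 (6T3, order 12), C_3 x S_3 (6T5, order 18), A_4 x C_2 (6T6, order 24), S_4 (6T8, order 24), S_3 x S_3 (6T9, order 36), S_4 x C_2 (6T11, order 48), (S_3 x S_3) : C_2 (6T13, order 72), PGL(2,5) (6T14, order 120), S_6 (6T16, order 720). By Dedekind's theorem, for a prime p not dividing disc(f) the degrees of the irreducible factors of f mod p form the cycle type of an element of G. Factoring f modulo the 37 such primes p <= 167 (skipping 3, 19, which divide the discriminant), each new pattern first appears at: mod 2: f = (x^6 + x^4 + x^3 + x + 1), pattern 6; mod 7: f = (x^3 + 3x^2 + x + 1)(x^3 + 3x^2 + 6x + 2), pattern 3+3; mod 17: f = (x^2 + x + 8)(x^2 + 7x + 2)(x^2 + 15x + 8), pattern 2+2+2; mod 37: f = (x + 3)(x + 10)(x + 16)(x + 25)(x + 27)(x + 36), pattern 1+1+1+1+1+1. No other pattern occurs in this range, so the set of observed cycle types is {6, 3+3, 2+2+2, 1+1+1+1+1+1}. The candidates containing elements of all these cycle types are C_6 (6T1) of order 6, D_6 (6T3) of order 12, C_3 x S_3 (6T5) of order 18, A_4 x C_2 (6T6) of order 24, S_3 x S_3 (6T9) of order 36, S_4 x C_2 (6T11) of order 48, (S_3 x S_3) : C_2 (6T13) of order 72, PGL(2,5) (6T14) of order 120, S_6 (6T16) of order 720; the others are excluded. The observed types are precisely the cycle types that occur in C_6 (6T1). Each of the other remaining candidates has further cycle types, and by the Chebotarev density theorem the matching factorization patterns would occur for a proportion of primes equal to their share of the group: D_6 (6T3) additionally contains elements of type 2+2+1+1 (3 of its 12 elements, about 25% of primes); C_3 x S_3 (6T5) additionally contains elements of type 3+1+1+1 (4 of its 18 elements, about 22% of primes); A_4 x C_2 (6T6) additionally contains elements of type 2+2+1+1, 2+1+1+1+1 (6 of its 24 elements, about 25% of primes); S_3 x S_3 (6T9) additionally contains elements of type 3+1+1+1, 2+2+1+1 (13 of its 36 elements, about 36% of primes); S_4 x C_2 (6T11) additionally contains elements of type 4+2, 4+1+1, 2+2+1+1, 2+1+1+1+1 (24 of its 48 elements, about 50% of primes); (S_3 x S_3) : C_2 (6T13) additionally contains elements of type 4+2, 3+2+1, 3+1+1+1, 2+2+1+1, 2+1+1+1+1 (49 of its 72 elements, about 68% of primes); PGL(2,5) (6T14) additionally contains elements of type 5+1, 4+1+1, 2+2+1+1 (69 of its 120 elements, about 58% of primes); S_6 (6T16) additionally contains elements of type 5+1, 4+2, 4+1+1, 3+2+1, 3+1+1+1, 2+2+1+1, 2+1+1+1+1 (544 of its 720 elements, about 76% of primes). None of the 37 primes tested shows any such pattern (for each of these groups the chance of that is below 10^-4), which rules them out. Hence G = C_6 (6T1), of order 6.

C_6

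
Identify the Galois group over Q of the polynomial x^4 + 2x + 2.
S_4

The polynomial is an irreducible quartic over Q and its discriminant is 1616, which is not a perfect square, so the Galois group is not contained in A_4. The resolvent cubic y^3 - 8*y - 4 is irreducible over Q. An irreducible resolvent with non-square discriminant gives S_4.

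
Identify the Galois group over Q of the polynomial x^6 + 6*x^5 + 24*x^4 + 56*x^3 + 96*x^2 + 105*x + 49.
6T5: C_3 x S_3

The polynomial f is an irreducible sextic over Q, so G = Gal(f/Q) is one of the 16 transitive subgroups 6T1, ..., 6T16 of S_6. The discriminant of f is -68755887963, which is not a perfect square, so G is not contained in A_6. The transitive groups of degree 6 not contained in A_6 are: C_6 (6T1, order 6), S_3 (6T2, order 6), D_6 (6T3, order 12), C_3 x S_3 (6T5, order 18), A_4 x C_2 (6T6, order 24), S_4 (6T8, order 24), S_3 x S_3 (6T9, order 36), S_4 x C_2 (6T11, order 48), (S_3 x S_3) : C_2 (6T13, order 72), PGL(2,5) (6T14, order 120), S_6 (6T16, order 720). By Dedekind's theorem, for a prime p not dividing disc(f) the degrees of the irreducible factors of f mod p form the cycle type of an element of G. Factoring f modulo the 33 such primes p <= 151 (skipping 3, 7, 89, which divide the discriminant), each new pattern first appears at: mod 2: f = (x^6 + x + 1), pattern 6; mod 13: f = (x + 4)(x + 5)(x + 7)(x^3 + 3x^2 + 10x + 1), pattern 3+1+1+1; mod 17: f = (x^2 + 7x + 1)(x^2 + 8x + 6)(x^2 + 8x + 11), pattern 2+2+2; mod 19: f = (x^3 + 3x^2 + 4x + 6)(x^3 + 3x^2 + 11x + 5), pattern 3+3; mod 73: f = (x + 25)(x + 37)(x + 44)(x + 55)(x + 68)(x + 69), pattern 1+1+1+1+1+1. No other pattern occurs in this range, so the set of observed cycle types is {6, 3+1+1+1, 2+2+2, 3+3, 1+1+1+1+1+1}. The candidates containing elements of all these cycle types are C_3 x S_3 (6T5) of order 18, S_3 x S_3 (6T9) of order 36, (S_3 x S_3) : C_2 (6T13) of order 72, S_6 (6T16) of order 720; the others are excluded. The observed types are precisely the cycle types that occur in C_3 x S_3 (6T5). Each of the other remaining candidates has further cycle types, and by the Chebotarev density theorem the matching factorization patterns would occur for a proportion of primes equal to their share of the group: S_3 x S_3 (6T9) additionally contains elements of type 2+2+1+1 (9 of its 36 elements, about 25% of primes); (S_3 x S_3) : C_2 (6T13) additionally contains elements of type 4+2, 3+2+1, 2+2+1+1, 2+1+1+1+1 (45 of its 72 elements, about 62% of primes); S_6 (6T16) additionally contains elements of type 5+1, 4+2, 4+1+1, 3+2+1, 2+2+1+1, 2+1+1+1+1 (504 of its 720 elements, about 70% of primes). None of the 33 primes tested shows any such pattern (for each of these groups the chance of that is below 10^-4), which rules them out. Hence G = C_3 x S_3 (6T5), of order 18.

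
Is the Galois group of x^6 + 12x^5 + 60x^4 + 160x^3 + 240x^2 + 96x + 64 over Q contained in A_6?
The polynomial is irreducible of degree 6 over Q. Its discriminant is -9727331052552192, which is not a perfect square. A Galois group lies in the alternating group exactly when the discriminant is a square in Q, so the Galois group ((S_3 x S_3) : C_2) is not contained in A_6.

No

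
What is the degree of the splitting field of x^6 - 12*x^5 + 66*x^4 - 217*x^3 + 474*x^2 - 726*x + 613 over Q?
6

The degree of the splitting field over Q equals the order of the Galois group, so first determine the group. The polynomial f is an irreducible sextic over Q, so G = Gal(f/Q) is one of the 16 transitive subgroups 6T1, ..., 6T16 of S_6. The discriminant of f is -1691782213203, which is not a perfect square, so G is not contained in A_6. The transitive groups of degree 6 not contained in A_6 are: C_6 (6T1, order 6), S_3 (6T2, order 6), D_6 (6T3, order 12), C_3 x S_3 (6T5, order 18), A_4 x C_2 (6T6, order 24), S_4 (6T8, order 24), S_3 x S_3 (6T9, order 36), S_4 x C_2 (6T11, order 48), (S_3 x S_3) : C_2 (6T13, order 72), PGL(2,5) (6T14, order 120), S_6 (6T16, order 720). By Dedekind's theorem, for a prime p not dividing disc(f) the degrees of the irreducible factors of f mod p form the cycle type of an element of G. Factoring f modulo the 37 such primes p <= 173 (skipping 3, 73, 127, which divide the discriminant), each new pattern first appears at: mod 2: f = (x^6 + x^3 + 1), pattern 6; mod 7: f = (x^3 + x^2 + 1)(x^3 + x^2 + 2x + 4), pattern 3+3; mod 17: f = (x^2 + 2x + 6)(x^2 + 6x + 3)(x^2 + 14x + 1), pattern 2+2+2; mod 19: f = (x + 1)(x + 2)(x + 3)(x + 8)(x + 14)(x + 17), pattern 1+1+1+1+1+1. No other pattern occurs in this range, so the set of observed cycle types is {6, 3+3, 2+2+2, 1+1+1+1+1+1}. The candidates containing elements of all these cycle types are C_6 (6T1) of order 6, D_6 (6T3) of order 12, C_3 x S_3 (6T5) of order 18, A_4 x C_2 (6T6) of order 24, S_3 x S_3 (6T9) of order 36, S_4 x C_2 (6T11) of order 48, (S_3 x S_3) : C_2 (6T13) of order 72, PGL(2,5) (6T14) of order 120, S_6 (6T16) of order 720; the others are excluded. The observed types are precisely the cycle types that occur in C_6 (6T1). Each of the other remaining candidates has further cycle types, and by the Chebotarev density theorem the matching factorization patterns would occur for a proportion of primes equal to their share of the group: D_6 (6T3) additionally contains elements of type 2+2+1+1 (3 of its 12 elements, about 25% of primes); C_3 x S_3 (6T5) additionally contains elements of type 3+1+1+1 (4 of its 18 elements, about 22% of primes); A_4 x C_2 (6T6) additionally contains elements of type 2+2+1+1, 2+1+1+1+1 (6 of its 24 elements, about 25% of primes); S_3 x S_3 (6T9) additionally contains elements of type 3+1+1+1, 2+2+1+1 (13 of its 36 elements, about 36% of primes); S_4 x C_2 (6T11) additionally contains elements of type 4+2, 4+1+1, 2+2+1+1, 2+1+1+1+1 (24 of its 48 elements, about 50% of primes); (S_3 x S_3) : C_2 (6T13) additionally contains elements of type 4+2, 3+2+1, 3+1+1+1, 2+2+1+1, 2+1+1+1+1 (49 of its 72 elements, about 68% of primes); PGL(2,5) (6T14) additionally contains elements of type 5+1, 4+1+1, 2+2+1+1 (69 of its 120 elements, about 58% of primes); S_6 (6T16) additionally contains elements of type 5+1, 4+2, 4+1+1, 3+2+1, 3+1+1+1, 2+2+1+1, 2+1+1+1+1 (544 of its 720 elements, about 76% of primes). None of the 37 primes tested shows any such pattern (for each of these groups the chance of that is below 10^-4), which rules them out. Hence G = C_6 (6T1), of order 6. The Galois group C_6 (6T1) has order 6, so the splitting field has degree 6 over Q.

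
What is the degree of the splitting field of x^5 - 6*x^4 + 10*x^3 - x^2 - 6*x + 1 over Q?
5

The degree of the splitting field over Q equals the order of the Galois group, so first determine the group. The polynomial f is an irreducible quintic over Q, so G = Gal(f/Q) is a transitive subgroup of S_5: one of C_5 (5T1, order 5), D_5 (5T2, order 10), F_20 (5T3, order 20), A_5 (5T4, order 60) or S_5 (5T5, order 120). The discriminant of f is 14641 = 121^2, a perfect square, so G is contained in A_5. The transitive groups of degree 5 contained in A_5 are: C_5 (5T1, order 5), D_5 (5T2, order 10), A_5 (5T4, order 60). By Dedekind's theorem, for a prime p not dividing disc(f) the degrees of the irreducible factors of f mod p form the cycle type of an element of G. Factoring f modulo the 14 such primes p <= 47 (skipping 11, which divides the discriminant), each new pattern first appears at: mod 2: f = (x^5 + x^2 + 1), pattern 5; mod 23: f = (x + 3)(x + 5)(x + 9)(x + 10)(x + 13), pattern 1+1+1+1+1. No other pattern occurs in this range, so the set of observed cycle types is {5, 1+1+1+1+1}. The candidates containing elements of all these cycle types are C_5 (5T1) of order 5, D_5 (5T2) of order 10, A_5 (5T4) of order 60; the others are excluded. The observed types are precisely the cycle types that occur in C_5 (5T1). Each of the other remaining candidates has further cycle types, and by the Chebotarev density theorem the matching factorization patterns would occur for a proportion of primes equal to their share of the group: D_5 (5T2) additionally contains elements of type 2+2+1 (5 of its 10 elements, about 50% of primes); A_5 (5T4) additionally contains elements of type 3+1+1, 2+2+1 (35 of its 60 elements, about 58% of primes). None of the 14 primes tested shows any such pattern (for each of these groups the chance of that is below 10^-4), which rules them out. Hence G = C_5 (5T1), of order 5. The Galois group C_5 (5T1) has order 5, so the splitting field has degree 5 over Q.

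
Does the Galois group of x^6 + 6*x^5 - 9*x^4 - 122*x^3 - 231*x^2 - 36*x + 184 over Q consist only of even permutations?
The polynomial is irreducible of degree 6 over Q. Its discriminant is 3136192620244992, which is not a perfect square. A Galois group lies in the alternating group exactly when the discriminant is a square in Q, so the Galois group (D_6) is not contained in A_6.

No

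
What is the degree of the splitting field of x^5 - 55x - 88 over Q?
60

The degree of the splitting field over Q equals the order of the Galois group, so first determine the group. The polynomial f is an irreducible quintic over Q, so G = Gal(f/Q) is a transitive subgroup of S_5: one of C_5 (5T1, order 5), D_5 (5T2, order 10), F_20 (5T3, order 20), A_5 (5T4, order 60) or S_5 (5T5, order 120). The discriminant of f is 58564000000 = 242000^2, a perfect square, so G is contained in A_5. The transitive groups of degree 5 contained in A_5 are: C_5 (5T1, order 5), D_5 (5T2, order 10), A_5 (5T4, order 60). By Dedekind's theorem, for a prime p not dividing disc(f) the degrees of the irreducible factors of f mod p form the cycle type of an element of G. Factoring f modulo the 3 such primes p <= 13 (skipping 2, 5, 11, which divide the discriminant), each new pattern first appears at: mod 3: f = (x^5 + 2x + 2), pattern 5; mod 13: f = (x + 5)(x + 7)(x^3 + x^2 + 5x + 9), pattern 3+1+1. No other pattern occurs in this range, so the set of observed cycle types is {5, 3+1+1}. Among the candidates above, the only group containing elements of all these cycle types is A_5 (5T4) — each of C_5 (5T1), D_5 (5T2) lacks at least one of them. Hence G = A_5 (5T4), of order 60. The Galois group A_5 (5T4) has order 60, so the splitting field has degree 60 over Q.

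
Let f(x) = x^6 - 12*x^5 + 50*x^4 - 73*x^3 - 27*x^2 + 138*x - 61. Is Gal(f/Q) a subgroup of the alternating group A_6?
Yes

The polynomial is irreducible of degree 6 over Q. Its discriminant is 30991489 = 5567^2, a perfect square. A Galois group lies in the alternating group exactly when the discriminant is a square in Q, so the Galois group (PSL(2,5)) is contained in A_6.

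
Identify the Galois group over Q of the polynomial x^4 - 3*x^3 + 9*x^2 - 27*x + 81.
The polynomial is an irreducible quartic over Q and its discriminant is 66430125, which is not a perfect square, so the Galois group is not contained in A_4. The resolvent cubic y^3 - 9*y^2 - 243*y + 1458 has exactly one rational root, so the Galois group is C_4 or D_4. The quartic becomes reducible over Q(sqrt(disc)), so the group is C_4.

4T1: C_4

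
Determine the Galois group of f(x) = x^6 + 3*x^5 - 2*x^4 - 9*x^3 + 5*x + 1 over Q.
The polynomial f is an irreducible sextic over Q, so G = Gal(f/Q) is one of the 16 transitive subgroups 6T1, ..., 6T16 of S_6. The discriminant of f is 810448, which is not a perfect square, so G is not contained in A_6. The transitive groups of degree 6 not contained in A_6 are: C_6 (6T1, order 6), S_3 (6T2, order 6), D_6 (6T3, order 12), C_3 x S_3 (6T5, order 18), A_4 x C_2 (6T6, order 24), S_4 (6T8, order 24), S_3 x S_3 (6T9, order 36), S_4 x C_2 (6T11, order 48), (S_3 x S_3) : C_2 (6T13, order 72), PGL(2,5) (6T14, order 120), S_6 (6T16, order 720). By Dedekind's theorem, for a prime p not dividing disc(f) the degrees of the irreducible factors of f mod p form the cycle type of an element of G. Factoring f modulo the 23 such primes p <= 97 (skipping 2, 37, which divide the discriminant), each new pattern first appears at: mod 3: f = (x^3 + x^2 + 2x + 1)(x^3 + 2x^2 + 1), pattern 3+3; mod 5: f = (x^2 + 2)(x^2 + x + 1)(x^2 + 2x + 3), pattern 2+2+2; mod 67: f = (x + 3)(x + 19)(x + 31)(x + 37)(x + 49)(x + 65), pattern 1+1+1+1+1+1. No other pattern occurs in this range, so the set of observed cycle types is {3+3, 2+2+2, 1+1+1+1+1+1}. The candidates containing elements of all these cycle types are C_6 (6T1) of order 6, S_3 (6T2) of order 6, D_6 (6T3) of order 12, C_3 x S_3 (6T5) of order 18, A_4 x C_2 (6T6) of order 24, S_4 (6T8) of order 24, S_3 x S_3 (6T9) of order 36, S_4 x C_2 (6T11) of order 48, (S_3 x S_3) : C_2 (6T13) of order 72, PGL(2,5) (6T14) of order 120, S_6 (6T16) of order 720; the others are excluded. The observed types are precisely the cycle types that occur in S_3 (6T2). Each of the other remaining candidates has further cycle types, and by the Chebotarev density theorem the matching factorization patterns would occur for a proportion of primes equal to their share of the group: C_6 (6T1) additionally contains elements of type 6 (2 of its 6 elements, about 33% of primes); D_6 (6T3) additionally contains elements of type 6, 2+2+1+1 (5 of its 12 elements, about 42% of primes); C_3 x S_3 (6T5) additionally contains elements of type 6, 3+1+1+1 (10 of its 18 elements, about 56% of primes); A_4 x C_2 (6T6) additionally contains elements of type 6, 2+2+1+1, 2+1+1+1+1 (14 of its 24 elements, about 58% of primes); S_4 (6T8) additionally contains elements of type 4+1+1, 2+2+1+1 (9 of its 24 elements, about 38% of primes); S_3 x S_3 (6T9) additionally contains elements of type 6, 3+1+1+1, 2+2+1+1 (25 of its 36 elements, about 69% of primes); S_4 x C_2 (6T11) additionally contains elements of type 6, 4+2, 4+1+1, 2+2+1+1, 2+1+1+1+1 (32 of its 48 elements, about 67% of primes); (S_3 x S_3) : C_2 (6T13) additionally contains elements of type 6, 4+2, 3+2+1, 3+1+1+1, 2+2+1+1, 2+1+1+1+1 (61 of its 72 elements, about 85% of primes); PGL(2,5) (6T14) additionally contains elements of type 6, 5+1, 4+1+1, 2+2+1+1 (89 of its 120 elements, about 74% of primes); S_6 (6T16) additionally contains elements of type 6, 5+1, 4+2, 4+1+1, 3+2+1, 3+1+1+1, 2+2+1+1, 2+1+1+1+1 (664 of its 720 elements, about 92% of primes). None of the 23 primes tested shows any such pattern (for each of these groups the chance of that is below 10^-4), which rules them out. Hence G = S_3 (6T2), of order 6.

S_3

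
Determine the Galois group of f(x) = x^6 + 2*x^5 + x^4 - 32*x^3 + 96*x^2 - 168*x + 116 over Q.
The polynomial f is an irreducible sextic over Q, so G = Gal(f/Q) is one of the 16 transitive subgroups 6T1, ..., 6T16 of S_6. The discriminant of f is -1080641454080000, which is not a perfect square, so G is not contained in A_6. The transitive groups of degree 6 not contained in A_6 are: C_6 (6T1, order 6), S_3 (6T2, order 6), D_6 (6T3, order 12), C_3 x S_3 (6T5, order 18), A_4 x C_2 (6T6, order 24), S_4 (6T8, order 24), S_3 x S_3 (6T9, order 36), S_4 x C_2 (6T11, order 48), (S_3 x S_3) : C_2 (6T13, order 72), PGL(2,5) (6T14, order 120), S_6 (6T16, order 720). By Dedekind's theorem, for a prime p not dividing disc(f) the degrees of the irreducible factors of f mod p form the cycle type of an element of G. Factoring f modulo the 22 such primes p <= 89 (skipping 2, 5, which divide the discriminant), each new pattern first appears at: mod 3: f = (x^3 + 2x + 1)(x^3 + 2x^2 + 2x + 2), pattern 3+3; mod 7: f = (x^2 + x + 6)(x^2 + 3x + 5)(x^2 + 5x + 2), pattern 2+2+2; mod 13: f = (x + 8)(x + 11)(x^4 + 9x^3 + 2x^2 + 9x + 9), pattern 4+1+1; mod 43: f = (x + 34)(x + 39)(x^2 + 23x + 11)(x^2 + 35x + 32), pattern 2+2+1+1. No other pattern occurs in this range, so the set of observed cycle types is {3+3, 2+2+2, 4+1+1, 2+2+1+1}. The candidates containing elements of all these cycle types are S_4 (6T8) of order 24, S_4 x C_2 (6T11) of order 48, PGL(2,5) (6T14) of order 120, S_6 (6T16) of order 720; the others are excluded. The observed types are precisely the cycle types that occur in S_4 (6T8) (apart from the identity). Each of the other remaining candidates has further cycle types, and by the Chebotarev density theorem the matching factorization patterns would occur for a proportion of primes equal to their share of the group: S_4 x C_2 (6T11) additionally contains elements of type 6, 4+2, 2+1+1+1+1 (17 of its 48 elements, about 35% of primes); PGL(2,5) (6T14) additionally contains elements of type 6, 5+1 (44 of its 120 elements, about 37% of primes); S_6 (6T16) additionally contains elements of type 6, 5+1, 4+2, 3+2+1, 3+1+1+1, 2+1+1+1+1 (529 of its 720 elements, about 73% of primes). None of the 22 primes tested shows any such pattern (for each of these groups the chance of that is below 10^-4), which rules them out. Hence G = S_4 (6T8), of order 24.

S_4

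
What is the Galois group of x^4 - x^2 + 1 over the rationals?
The polynomial is an irreducible quartic over Q and its discriminant is 144 = 12^2, a perfect square, so the Galois group is contained in A_4. The resolvent cubic y^3 + y^2 - 4*y - 4 splits completely over Q, which gives the Klein four-group V_4.

V_4, the Klein four-group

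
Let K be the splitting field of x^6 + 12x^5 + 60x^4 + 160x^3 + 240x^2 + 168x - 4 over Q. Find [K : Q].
The degree of the splitting field over Q equals the order of the Galois group, so first determine the group. The polynomial f is an irreducible sextic over Q, so G = Gal(f/Q) is one of the 16 transitive subgroups 6T1, ..., 6T16 of S_6. The discriminant of f is 746496000000 = 864000^2, a perfect square, so G is contained in A_6. The transitive groups of degree 6 contained in A_6 are: A_4 (6T4, order 12), S_4 (6T7, order 24), (C_3 x C_3) : C_4 (6T10, order 36), PSL(2,5) (6T12, order 60), A_6 (6T15, order 360). By Dedekind's theorem, for a prime p not dividing disc(f) the degrees of the irreducible factors of f mod p form the cycle type of an element of G. Factoring f modulo the 6 such primes p <= 23 (skipping 2, 3, 5, which divide the discriminant), each new pattern first appears at: mod 7: f = (x + 6)(x^5 + 6x^4 + 3x^3 + 2x^2 + 4x + 4), pattern 5+1; mod 23: f = (x + 4)(x + 13)(x + 18)(x^3 + x + 17), pattern 3+1+1+1. No other pattern occurs in this range, so the set of observed cycle types is {5+1, 3+1+1+1}. Among the candidates above, the only group containing elements of all these cycle types is A_6 (6T15) — each of A_4 (6T4), S_4 (6T7), (C_3 x C_3) : C_4 (6T10), PSL(2,5) (6T12) lacks at least one of them. Hence G = A_6 (6T15), of order 360. The Galois group A_6 (6T15) has order 360, so the splitting field has degree 360 over Q.

360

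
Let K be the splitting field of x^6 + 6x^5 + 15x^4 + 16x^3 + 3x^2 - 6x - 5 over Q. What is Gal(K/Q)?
S_3 x S_3 (also written G36-)

The polynomial f is an irreducible sextic over Q, so G = Gal(f/Q) is one of the 16 transitive subgroups 6T1, ..., 6T16 of S_6. The discriminant of f is 40310784, which is not a perfect square, so G is not contained in A_6. The transitive groups of degree 6 not contained in A_6 are: C_6 (6T1, order 6), S_3 (6T2, order 6), D_6 (6T3, order 12), C_3 x S_3 (6T5, order 18), A_4 x C_2 (6T6, order 24), S_4 (6T8, order 24), S_3 x S_3 (6T9, order 36), S_4 x C_2 (6T11, order 48), (S_3 x S_3) : C_2 (6T13, order 72), PGL(2,5) (6T14, order 120), S_6 (6T16, order 720). By Dedekind's theorem, for a prime p not dividing disc(f) the degrees of the irreducible factors of f mod p form the cycle type of an element of G. Factoring f modulo the 14 such primes p <= 53 (skipping 2, 3, which divide the discriminant), each new pattern first appears at: mod 5: f = (x)(x + 4)(x^2 + 3x + 3)(x^2 + 4x + 2), pattern 2+2+1+1; mod 7: f = (x^6 + 6x^5 + x^4 + 2x^3 + 3x^2 + x + 2), pattern 6; mod 19: f = (x + 11)(x + 14)(x + 16)(x^3 + 3x^2 + 3x + 4), pattern 3+1+1+1; mod 31: f = (x^2 + 10)(x^2 + 14x + 6)(x^2 + 23x + 18), pattern 2+2+2; mod 43: f = (x^3 + 3x^2 + 3x + 6)(x^3 + 3x^2 + 3x + 35), pattern 3+3. No other pattern occurs in this range, so the set of observed cycle types is {2+2+1+1, 6, 3+1+1+1, 2+2+2, 3+3}. The candidates containing elements of all these cycle types are S_3 x S_3 (6T9) of order 36, (S_3 x S_3) : C_2 (6T13) of order 72, S_6 (6T16) of order 720; the others are excluded. The observed types are precisely the cycle types that occur in S_3 x S_3 (6T9) (apart from the identity). Each of the other remaining candidates has further cycle types, and by the Chebotarev density theorem the matching factorization patterns would occur for a proportion of primes equal to their share of the group: (S_3 x S_3) : C_2 (6T13) additionally contains elements of type 4+2, 3+2+1, 2+1+1+1+1 (36 of its 72 elements, about 50% of primes); S_6 (6T16) additionally contains elements of type 5+1, 4+2, 4+1+1, 3+2+1, 2+1+1+1+1 (459 of its 720 elements, about 64% of primes). None of the 14 primes tested shows any such pattern (for each of these groups the chance of that is below 10^-4), which rules them out. Hence G = S_3 x S_3 (6T9), of order 36.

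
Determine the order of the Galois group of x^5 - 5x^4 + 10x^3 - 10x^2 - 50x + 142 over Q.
The degree of the splitting field over Q equals the order of the Galois group, so first determine the group. The polynomial f is an irreducible quintic over Q, so G = Gal(f/Q) is a transitive subgroup of S_5: one of C_5 (5T1, order 5), D_5 (5T2, order 10), F_20 (5T3, order 20), A_5 (5T4, order 60) or S_5 (5T5, order 120). The discriminant of f is 58564000000 = 242000^2, a perfect square, so G is contained in A_5. The transitive groups of degree 5 contained in A_5 are: C_5 (5T1, order 5), D_5 (5T2, order 10), A_5 (5T4, order 60). By Dedekind's theorem, for a prime p not dividing disc(f) the degrees of the irreducible factors of f mod p form the cycle type of an element of G. Factoring f modulo the 3 such primes p <= 13 (skipping 2, 5, 11, which divide the discriminant), each new pattern first appears at: mod 3: f = (x^5 + x^4 + x^3 + 2x^2 + x + 1), pattern 5; mod 13: f = (x + 5)(x + 7)(x^3 + 9x^2 + 10x + 10), pattern 3+1+1. No other pattern occurs in this range, so the set of observed cycle types is {5, 3+1+1}. Among the candidates above, the only group containing elements of all these cycle types is A_5 (5T4) — each of C_5 (5T1), D_5 (5T2) lacks at least one of them. Hence G = A_5 (5T4), of order 60. The Galois group A_5 (5T4) has order 60, so the splitting field has degree 60 over Q.

60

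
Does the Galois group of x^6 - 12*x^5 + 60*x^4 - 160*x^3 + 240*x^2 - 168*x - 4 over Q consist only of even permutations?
The polynomial is irreducible of degree 6 over Q. Its discriminant is 746496000000 = 864000^2, a perfect square. A Galois group lies in the alternating group exactly when the discriminant is a square in Q, so the Galois group (A_6) is contained in A_6.

Yes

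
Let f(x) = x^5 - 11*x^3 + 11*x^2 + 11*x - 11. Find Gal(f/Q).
C_5, the cyclic group of order 5

The polynomial f is an irreducible quintic over Q, so G = Gal(f/Q) is a transitive subgroup of S_5: one of C_5 (5T1, order 5), D_5 (5T2, order 10), F_20 (5T3, order 20), A_5 (5T4, order 60) or S_5 (5T5, order 120). The discriminant of f is 7745089 = 2783^2, a perfect square, so G is contained in A_5. The transitive groups of degree 5 contained in A_5 are: C_5 (5T1, order 5), D_5 (5T2, order 10), A_5 (5T4, order 60). By Dedekind's theorem, for a prime p not dividing disc(f) the degrees of the irreducible factors of f mod p form the cycle type of an element of G. Factoring f modulo the 14 such primes p <= 53 (skipping 11, 23, which divide the discriminant), each new pattern first appears at: mod 2: f = (x^5 + x^3 + x^2 + x + 1), pattern 5; mod 43: f = (x + 8)(x + 10)(x + 11)(x + 27)(x + 30), pattern 1+1+1+1+1. No other pattern occurs in this range, so the set of observed cycle types is {5, 1+1+1+1+1}. The candidates containing elements of all these cycle types are C_5 (5T1) of order 5, D_5 (5T2) of order 10, A_5 (5T4) of order 60; the others are excluded. The observed types are precisely the cycle types that occur in C_5 (5T1). Each of the other remaining candidates has further cycle types, and by the Chebotarev density theorem the matching factorization patterns would occur for a proportion of primes equal to their share of the group: D_5 (5T2) additionally contains elements of type 2+2+1 (5 of its 10 elements, about 50% of primes); A_5 (5T4) additionally contains elements of type 3+1+1, 2+2+1 (35 of its 60 elements, about 58% of primes). None of the 14 primes tested shows any such pattern (for each of these groups the chance of that is below 10^-4), which rules them out. Hence G = C_5 (5T1), of order 5.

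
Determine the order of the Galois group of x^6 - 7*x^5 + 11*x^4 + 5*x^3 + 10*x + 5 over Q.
The degree of the splitting field over Q equals the order of the Galois group, so first determine the group. The polynomial f is an irreducible sextic over Q, so G = Gal(f/Q) is one of the 16 transitive subgroups 6T1, ..., 6T16 of S_6. The discriminant of f is 1064390625 = 32625^2, a perfect square, so G is contained in A_6. The transitive groups of degree 6 contained in A_6 are: A_4 (6T4, order 12), S_4 (6T7, order 24), (C_3 x C_3) : C_4 (6T10, order 36), PSL(2,5) (6T12, order 60), A_6 (6T15, order 360). By Dedekind's theorem, for a prime p not dividing disc(f) the degrees of the irreducible factors of f mod p form the cycle type of an element of G. Factoring f modulo the 19 such primes p <= 79 (skipping 3, 5, 29, which divide the discriminant), each new pattern first appears at: mod 2: f = (x^2 + x + 1)(x^4 + x + 1), pattern 4+2; mod 11: f = (x^3 + 7x^2 + 2x + 2)(x^3 + 8x^2 + 8x + 8), pattern 3+3; mod 19: f = (x + 6)(x + 10)(x^2 + 4x + 1)(x^2 + 11x + 8), pattern 2+2+1+1; mod 61: f = (x + 4)(x + 51)(x + 55)(x^3 + 5x^2 + 14x + 14), pattern 3+1+1+1. No other pattern occurs in this range, so the set of observed cycle types is {4+2, 3+3, 2+2+1+1, 3+1+1+1}. The candidates containing elements of all these cycle types are (C_3 x C_3) : C_4 (6T10) of order 36, A_6 (6T15) of order 360; the others are excluded. The observed types are precisely the cycle types that occur in (C_3 x C_3) : C_4 (6T10) (apart from the identity). Each of the other remaining candidates has further cycle types, and by the Chebotarev density theorem the matching factorization patterns would occur for a proportion of primes equal to their share of the group: A_6 (6T15) additionally contains elements of type 5+1 (144 of its 360 elements, about 40% of primes). None of the 19 primes tested shows any such pattern (for each of these groups the chance of that is below 10^-4), which rules them out. Hence G = (C_3 x C_3) : C_4 (6T10), of order 36. The Galois group (C_3 x C_3) : C_4 (6T10) has order 36, so the splitting field has degree 36 over Q.

36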